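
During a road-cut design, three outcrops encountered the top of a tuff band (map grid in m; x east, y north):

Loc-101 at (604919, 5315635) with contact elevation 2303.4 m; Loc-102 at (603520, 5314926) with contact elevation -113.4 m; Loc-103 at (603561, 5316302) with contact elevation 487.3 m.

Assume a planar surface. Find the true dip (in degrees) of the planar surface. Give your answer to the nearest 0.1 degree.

Let the plane be z = a·x + b·y + c.
Loc-102−Loc-101: −1399a − 709b = −2416.8;  Loc-103−Loc-101: −1358a + 667b = −1816.1.
Solving gives a = 1.52937, b = 0.39099.
Gradient magnitude |∇z| = √(a² + b²) = √(2.33898 + 0.15287) = 1.57856.
True dip = arctan(1.57856) = 57.6°, dipping toward WSW (azimuth ≈ 256°).

57.6°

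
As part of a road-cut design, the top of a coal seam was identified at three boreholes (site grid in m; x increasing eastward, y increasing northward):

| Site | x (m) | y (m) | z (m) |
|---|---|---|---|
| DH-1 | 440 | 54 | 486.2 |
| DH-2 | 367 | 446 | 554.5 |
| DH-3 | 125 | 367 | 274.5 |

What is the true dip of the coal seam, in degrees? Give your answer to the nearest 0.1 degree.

47.7°

Let the plane be z = a·x + b·y + c.
DH-2−DH-1: −73a + 392b = 68.3;  DH-3−DH-1: −315a + 313b = −211.7.
Solving gives a = 1.03710, b = 0.36737.
Gradient magnitude |∇z| = √(a² + b²) = √(1.07557 + 0.13496) = 1.10024.
True dip = arctan(1.10024) = 47.7°, dipping toward WSW (azimuth ≈ 250°).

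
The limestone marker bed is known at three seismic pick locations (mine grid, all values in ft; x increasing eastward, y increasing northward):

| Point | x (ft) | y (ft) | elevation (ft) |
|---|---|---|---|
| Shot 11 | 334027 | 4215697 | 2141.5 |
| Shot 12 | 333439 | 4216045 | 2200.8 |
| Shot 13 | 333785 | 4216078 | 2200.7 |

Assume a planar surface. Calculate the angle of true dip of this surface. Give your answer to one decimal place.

8.4°

Two edge vectors: Shot 11→Shot 12 = (-588, 348, 59.3), Shot 11→Shot 13 = (-242, 381, 59.2).
Normal n = (Shot 11→Shot 12) × (Shot 11→Shot 13) = (-1991.7, 20459, -139812).
So ∂z/∂x = −n_x/n_z = −0.01425 and ∂z/∂y = −n_y/n_z = 0.14633.
Gradient magnitude |∇z| = √(a² + b²) = √(0.00020 + 0.02141) = 0.14702.
True dip = arctan(0.14702) = 8.4°, dipping toward S (azimuth ≈ 174°).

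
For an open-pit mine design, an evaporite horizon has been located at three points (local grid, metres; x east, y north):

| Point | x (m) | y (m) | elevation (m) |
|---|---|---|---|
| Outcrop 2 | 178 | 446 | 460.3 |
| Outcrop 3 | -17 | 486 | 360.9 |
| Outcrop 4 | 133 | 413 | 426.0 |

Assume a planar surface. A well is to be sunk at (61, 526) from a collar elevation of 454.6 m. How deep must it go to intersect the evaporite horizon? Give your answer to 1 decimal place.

38.9 m

Two edge vectors: Outcrop 2→Outcrop 3 = (-195, 40, -99.4), Outcrop 2→Outcrop 4 = (-45, -33, -34.3).
Normal n = (Outcrop 2→Outcrop 3) × (Outcrop 2→Outcrop 4) = (-4652.2, -2215.5, 8235).
So ∂z/∂x = −n_x/n_z = 0.56493 and ∂z/∂y = −n_y/n_z = 0.26903.
Intercept c from Outcrop 2: 460.3 − 100.56 − 119.99 = 239.75.
At (61, 526): z_contact = 34.46 + 141.51 + 239.75 = 415.73 m.
Depth below ground = 454.6 − 415.73 = 38.9 m.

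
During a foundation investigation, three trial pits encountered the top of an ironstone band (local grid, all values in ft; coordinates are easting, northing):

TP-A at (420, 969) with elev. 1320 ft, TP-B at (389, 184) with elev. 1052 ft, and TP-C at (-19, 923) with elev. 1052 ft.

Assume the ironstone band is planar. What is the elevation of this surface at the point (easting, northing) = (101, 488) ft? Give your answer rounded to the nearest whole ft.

Let the plane be z = a·easting + b·northing + c.
TP-B−TP-A: −31a − 785b = −268;  TP-C−TP-A: −439a − 46b = −268.
Solving gives a = 0.57709, b = 0.31861.
Then c = 1320 − a·420 − b·969 = 768.89.
At (101, 488): z = 58.3 + 155.5 + 768.89 = 982.7 ft.

983 ft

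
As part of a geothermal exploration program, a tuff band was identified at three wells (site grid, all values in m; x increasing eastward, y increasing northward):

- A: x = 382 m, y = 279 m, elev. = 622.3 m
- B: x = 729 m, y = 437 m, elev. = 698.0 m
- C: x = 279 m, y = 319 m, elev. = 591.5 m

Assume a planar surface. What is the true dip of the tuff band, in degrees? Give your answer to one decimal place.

Two edge vectors: A→B = (347, 158, 75.7), A→C = (-103, 40, -30.8).
Normal n = (A→B) × (A→C) = (-7894.4, 2890.5, 30154).
So ∂z/∂x = −n_x/n_z = 0.26180 and ∂z/∂y = −n_y/n_z = −0.09586.
Gradient magnitude |∇z| = √(a² + b²) = √(0.06854 + 0.00919) = 0.27880.
True dip = arctan(0.27880) = 15.6°, dipping toward WNW (azimuth ≈ 290°).

15.6°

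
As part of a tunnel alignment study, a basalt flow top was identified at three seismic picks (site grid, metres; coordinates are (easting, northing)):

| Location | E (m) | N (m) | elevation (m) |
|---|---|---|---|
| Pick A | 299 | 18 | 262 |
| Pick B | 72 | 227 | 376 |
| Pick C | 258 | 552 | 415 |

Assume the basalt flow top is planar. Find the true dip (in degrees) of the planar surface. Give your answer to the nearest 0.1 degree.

Let the plane be z = a·E + b·N + c.
Pick B−Pick A: −227a + 209b = 114;  Pick C−Pick A: −41a + 534b = 153.
Solving gives a = −0.25654, b = 0.26682.
Gradient magnitude |∇z| = √(a² + b²) = √(0.06581 + 0.07119) = 0.37014.
True dip = arctan(0.37014) = 20.3°, dipping toward SE (azimuth ≈ 136°).

20.3°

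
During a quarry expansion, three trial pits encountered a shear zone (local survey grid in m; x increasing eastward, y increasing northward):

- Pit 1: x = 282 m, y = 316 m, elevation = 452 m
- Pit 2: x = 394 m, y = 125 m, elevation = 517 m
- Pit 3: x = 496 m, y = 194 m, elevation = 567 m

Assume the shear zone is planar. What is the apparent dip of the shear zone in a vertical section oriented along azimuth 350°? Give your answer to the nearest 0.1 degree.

7.2°

Let the plane be z = a·x + b·y + c.
Pit 2−Pit 1: 112a − 191b = 65;  Pit 3−Pit 1: 214a − 122b = 115.
Solving gives a = 0.51580, b = −0.03785.
Unit vector along 350° is (sin 350°, cos 350°) = (-0.1736, 0.9848).
Slope in that direction = a·(-0.1736) + b·(0.9848) = −0.12685.
Apparent dip = arctan|0.12685| = 7.2° (true dip is 27.3°, so apparent ≤ true as expected).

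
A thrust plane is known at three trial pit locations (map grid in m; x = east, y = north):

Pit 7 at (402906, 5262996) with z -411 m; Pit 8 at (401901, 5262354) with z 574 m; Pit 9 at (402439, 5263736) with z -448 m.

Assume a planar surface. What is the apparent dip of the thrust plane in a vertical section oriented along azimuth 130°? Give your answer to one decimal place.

Two edge vectors: Pit 7→Pit 8 = (-1005, -642, 985), Pit 7→Pit 9 = (-467, 740, -37).
Normal n = (Pit 7→Pit 8) × (Pit 7→Pit 9) = (-705146, -497180, -1043514).
So ∂z/∂x = −n_x/n_z = −0.67574 and ∂z/∂y = −n_y/n_z = −0.47645.
Unit vector along 130° is (sin 130°, cos 130°) = (0.7660, -0.6428).
Slope in that direction = a·(0.7660) + b·(-0.6428) = −0.21139.
Apparent dip = arctan|0.21139| = 11.9° (true dip is 39.6°, so apparent ≤ true as expected).

11.9°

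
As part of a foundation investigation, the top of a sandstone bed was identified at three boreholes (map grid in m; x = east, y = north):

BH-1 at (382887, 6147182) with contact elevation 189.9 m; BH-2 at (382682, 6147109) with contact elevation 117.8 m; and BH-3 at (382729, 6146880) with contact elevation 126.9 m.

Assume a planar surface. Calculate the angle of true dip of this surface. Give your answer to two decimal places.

18.89°

Let the plane be z = a·x + b·y + c.
BH-2−BH-1: −205a − 73b = −72.1;  BH-3−BH-1: −158a − 302b = −63.
Solving gives a = 0.34094, b = 0.03024.
Gradient magnitude |∇z| = √(a² + b²) = √(0.11624 + 0.00091) = 0.34228.
True dip = arctan(0.34228) = 18.89°, dipping toward W (azimuth ≈ 265°).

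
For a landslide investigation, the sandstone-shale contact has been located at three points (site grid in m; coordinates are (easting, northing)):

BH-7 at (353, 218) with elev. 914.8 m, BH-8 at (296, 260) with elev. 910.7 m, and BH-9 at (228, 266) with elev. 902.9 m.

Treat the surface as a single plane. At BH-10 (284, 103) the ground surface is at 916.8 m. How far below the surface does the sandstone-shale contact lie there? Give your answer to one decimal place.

Let the plane be z = a·E + b·N + c.
BH-8−BH-7: −57a + 42b = −4.1;  BH-9−BH-7: −125a + 48b = −11.9.
Solving gives a = 0.12053, b = 0.06595.
Then c = 914.8 − a·353 − b·218 = 857.88.
At (284, 103): z_contact = 34.23 + 6.79 + 857.88 = 898.90 m.
Depth below ground = 916.8 − 898.90 = 17.9 m.

17.9 m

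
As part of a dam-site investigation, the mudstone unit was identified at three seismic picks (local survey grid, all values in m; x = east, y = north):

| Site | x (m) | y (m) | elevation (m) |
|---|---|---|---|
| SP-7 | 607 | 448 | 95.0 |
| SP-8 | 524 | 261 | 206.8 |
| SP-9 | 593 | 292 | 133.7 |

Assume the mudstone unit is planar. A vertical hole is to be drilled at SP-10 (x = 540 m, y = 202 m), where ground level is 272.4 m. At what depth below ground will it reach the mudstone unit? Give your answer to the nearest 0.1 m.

Let the plane be z = a·x + b·y + c.
SP-8−SP-7: −83a − 187b = 111.8;  SP-9−SP-7: −14a − 156b = 38.7.
Solving gives a = −0.98779, b = −0.15943.
Then c = 95 − a·607 − b·448 = 766.01.
At (540, 202): z_contact = −533.41 − 32.20 + 766.01 = 200.40 m.
Depth below ground = 272.4 − 200.40 = 72.0 m.

72.0 m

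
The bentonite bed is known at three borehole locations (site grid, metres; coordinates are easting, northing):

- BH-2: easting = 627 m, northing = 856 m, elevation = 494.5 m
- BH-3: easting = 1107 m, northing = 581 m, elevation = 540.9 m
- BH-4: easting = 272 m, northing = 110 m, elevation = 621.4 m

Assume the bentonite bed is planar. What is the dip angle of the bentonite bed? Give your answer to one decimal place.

Let the plane be z = a·easting + b·northing + c.
BH-3−BH-2: 480a − 275b = 46.4;  BH-4−BH-2: −355a − 746b = 126.9.
Solving gives a = −0.00062, b = −0.16981.
Gradient magnitude |∇z| = √(a² + b²) = √(0.00000 + 0.02884) = 0.16981.
True dip = arctan(0.16981) = 9.6°, dipping toward N (azimuth ≈ 000°).

9.6°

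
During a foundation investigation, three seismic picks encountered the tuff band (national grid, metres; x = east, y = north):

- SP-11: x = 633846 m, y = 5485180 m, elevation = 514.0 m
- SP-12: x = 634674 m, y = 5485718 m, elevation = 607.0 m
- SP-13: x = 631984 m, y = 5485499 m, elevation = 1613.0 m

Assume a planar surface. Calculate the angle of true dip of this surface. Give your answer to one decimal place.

Let the plane be z = a·x + b·y + c.
SP-12−SP-11: 828a + 538b = 93;  SP-13−SP-11: −1862a + 319b = 1099.
Solving gives a = −0.44364, b = 0.85563.
Gradient magnitude |∇z| = √(a² + b²) = √(0.19681 + 0.73211) = 0.96381.
True dip = arctan(0.96381) = 43.9°, dipping toward SSE (azimuth ≈ 153°).

43.9°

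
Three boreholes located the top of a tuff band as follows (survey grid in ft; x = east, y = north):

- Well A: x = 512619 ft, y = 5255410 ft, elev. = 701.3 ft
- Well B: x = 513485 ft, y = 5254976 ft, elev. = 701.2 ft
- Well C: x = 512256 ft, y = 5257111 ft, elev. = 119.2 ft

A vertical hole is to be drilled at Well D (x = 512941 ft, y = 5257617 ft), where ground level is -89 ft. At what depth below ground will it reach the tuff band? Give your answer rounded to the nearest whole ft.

117 ft

Two edge vectors: Well A→Well B = (866, -434, -0.1), Well A→Well C = (-363, 1701, -582.1).
Normal n = (Well A→Well B) × (Well A→Well C) = (252801.5, 504134.9, 1315524).
So ∂z/∂x = −n_x/n_z = −0.19216791 and ∂z/∂y = −n_y/n_z = −0.38321984.
Intercept c from Well A: 701.3 + 98508.92 + 2013977.39 = 2113187.61.
At (512941, 5257617): z_contact = −98570.8 − 2014823.2 + 2113187.61 = -206.3 ft.
Depth below ground = -89 − (-206.3) = 117 ft.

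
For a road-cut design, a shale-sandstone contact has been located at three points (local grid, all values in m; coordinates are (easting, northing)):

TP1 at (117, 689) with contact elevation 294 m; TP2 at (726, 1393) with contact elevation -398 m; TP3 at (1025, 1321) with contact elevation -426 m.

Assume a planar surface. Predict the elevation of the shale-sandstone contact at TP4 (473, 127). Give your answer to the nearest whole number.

Two edge vectors: TP1→TP2 = (609, 704, -692), TP1→TP3 = (908, 632, -720).
Normal n = (TP1→TP2) × (TP1→TP3) = (-69536, -189856, -254344).
So ∂z/∂E = −n_x/n_z = −0.27339 and ∂z/∂N = −n_y/n_z = −0.74645.
Intercept c from TP1: 294 + 31.99 + 514.31 = 840.29.
At (473, 127): z = −129.3 − 94.8 + 840.29 = 616.2 m.

616 m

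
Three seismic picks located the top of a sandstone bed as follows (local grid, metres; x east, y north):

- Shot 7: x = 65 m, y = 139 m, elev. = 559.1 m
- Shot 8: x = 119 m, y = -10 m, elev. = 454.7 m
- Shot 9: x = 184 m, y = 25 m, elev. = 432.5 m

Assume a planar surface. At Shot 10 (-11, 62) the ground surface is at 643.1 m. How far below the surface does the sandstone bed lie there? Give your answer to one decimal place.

75.5 m

Two edge vectors: Shot 7→Shot 8 = (54, -149, -104.4), Shot 7→Shot 9 = (119, -114, -126.6).
Normal n = (Shot 7→Shot 8) × (Shot 7→Shot 9) = (6961.8, -5587.2, 11575).
So ∂z/∂x = −n_x/n_z = −0.60145 and ∂z/∂y = −n_y/n_z = 0.48270.
Intercept c from Shot 7: 559.1 + 39.09 − 67.09 = 531.10.
At (-11, 62): z_contact = 6.62 + 29.93 + 531.10 = 567.64 m.
Depth below ground = 643.1 − 567.64 = 75.5 m.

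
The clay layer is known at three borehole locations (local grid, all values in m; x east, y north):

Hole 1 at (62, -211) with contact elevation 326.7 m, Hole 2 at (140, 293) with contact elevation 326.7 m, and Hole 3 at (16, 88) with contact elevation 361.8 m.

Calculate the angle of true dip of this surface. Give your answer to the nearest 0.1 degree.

21.1°

Let the plane be z = a·x + b·y + c.
Hole 2−Hole 1: 78a + 504b = 0;  Hole 3−Hole 1: −46a + 299b = 35.1.
Solving gives a = −0.38039, b = 0.05887.
Gradient magnitude |∇z| = √(a² + b²) = √(0.14470 + 0.00347) = 0.38492.
True dip = arctan(0.38492) = 21.1°, dipping toward E (azimuth ≈ 099°).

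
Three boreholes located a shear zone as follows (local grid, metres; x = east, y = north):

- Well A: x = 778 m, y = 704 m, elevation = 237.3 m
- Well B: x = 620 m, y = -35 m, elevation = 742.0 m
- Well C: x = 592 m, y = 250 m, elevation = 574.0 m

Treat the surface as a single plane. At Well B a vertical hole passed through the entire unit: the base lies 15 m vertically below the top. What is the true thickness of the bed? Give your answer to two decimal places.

12.36 m

Let the plane be z = a·x + b·y + c.
Well B−Well A: −158a − 739b = 504.7;  Well C−Well A: −186a − 454b = 336.7.
Solving gives a = −0.29956, b = −0.61890.
|∇z| = √(a²+b²) = 0.68759, so dip δ = arctan(0.68759) = 34.51°.
True thickness = vertical thickness × cos δ = 15 × cos 34.51° = 12.36 m.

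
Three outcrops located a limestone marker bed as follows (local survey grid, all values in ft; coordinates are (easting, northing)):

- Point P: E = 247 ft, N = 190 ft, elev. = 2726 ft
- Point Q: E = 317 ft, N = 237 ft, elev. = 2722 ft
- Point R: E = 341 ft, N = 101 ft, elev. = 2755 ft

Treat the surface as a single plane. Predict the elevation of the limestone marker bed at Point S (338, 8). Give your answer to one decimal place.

Two edge vectors: Point P→Point Q = (70, 47, -4), Point P→Point R = (94, -89, 29).
Normal n = (Point P→Point Q) × (Point P→Point R) = (1007, -2406, -10648).
So ∂z/∂E = −n_x/n_z = 0.09457 and ∂z/∂N = −n_y/n_z = −0.22596.
Intercept c from Point P: 2726 − 23.36 + 42.93 = 2745.57.
At (338, 8): z = 32.0 − 1.8 + 2745.57 = 2775.7 ft.

2775.7 ft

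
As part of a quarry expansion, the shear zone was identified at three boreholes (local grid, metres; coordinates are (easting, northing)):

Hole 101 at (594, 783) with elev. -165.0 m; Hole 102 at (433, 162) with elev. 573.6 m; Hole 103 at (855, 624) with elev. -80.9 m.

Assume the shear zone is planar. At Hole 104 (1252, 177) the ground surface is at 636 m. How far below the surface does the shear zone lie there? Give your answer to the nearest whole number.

363 m

Two edge vectors: Hole 101→Hole 102 = (-161, -621, 738.6), Hole 101→Hole 103 = (261, -159, 84.1).
Normal n = (Hole 101→Hole 102) × (Hole 101→Hole 103) = (65211.3, 206314.7, 187680).
So ∂z/∂E = −n_x/n_z = −0.34746 and ∂z/∂N = −n_y/n_z = −1.09929.
Intercept c from Hole 101: -165 + 206.39 + 860.74 = 902.14.
At (1252, 177): z_contact = −435.0 − 194.6 + 902.14 = 272.5 m.
Depth below ground = 636 − 272.5 = 363 m.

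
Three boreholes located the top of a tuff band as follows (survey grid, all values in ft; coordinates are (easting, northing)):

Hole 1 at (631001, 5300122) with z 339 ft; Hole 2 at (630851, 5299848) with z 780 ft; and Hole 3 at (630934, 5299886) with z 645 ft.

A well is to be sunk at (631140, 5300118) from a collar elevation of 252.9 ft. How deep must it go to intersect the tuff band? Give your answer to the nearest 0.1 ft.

75.1 ft

Let the plane be z = a·E + b·N + c.
Hole 2−Hole 1: −150a − 274b = 441;  Hole 3−Hole 1: −67a − 236b = 306.
Solving gives a = −1.187184603, b = −0.959570473.
Then c = 339 − a·631001 − b·5300122 = 5835294.25.
At (631140, 5300118): z_contact = −749279.69 − 5085836.74 + 5835294.25 = 177.82 ft.
Depth below ground = 252.9 − 177.82 = 75.1 ft.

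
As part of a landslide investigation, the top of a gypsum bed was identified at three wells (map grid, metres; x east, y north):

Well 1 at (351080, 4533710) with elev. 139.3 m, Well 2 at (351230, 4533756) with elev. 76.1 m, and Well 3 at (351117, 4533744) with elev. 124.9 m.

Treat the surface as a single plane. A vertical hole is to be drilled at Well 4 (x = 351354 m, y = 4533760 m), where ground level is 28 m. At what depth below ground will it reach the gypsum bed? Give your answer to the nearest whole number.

Let the plane be z = a·x + b·y + c.
Well 2−Well 1: 150a + 46b = −63.2;  Well 3−Well 1: 37a + 34b = −14.4.
Solving gives a = −0.43743378, b = 0.05250147.
Then c = 139.3 − a·351080 − b·4533710 = −84312.89.
At (351354, 4533760): z_contact = −153694.1 + 238029.1 − 84312.89 = 22.1 m.
Depth below ground = 28 − 22.1 = 6 m.

6 m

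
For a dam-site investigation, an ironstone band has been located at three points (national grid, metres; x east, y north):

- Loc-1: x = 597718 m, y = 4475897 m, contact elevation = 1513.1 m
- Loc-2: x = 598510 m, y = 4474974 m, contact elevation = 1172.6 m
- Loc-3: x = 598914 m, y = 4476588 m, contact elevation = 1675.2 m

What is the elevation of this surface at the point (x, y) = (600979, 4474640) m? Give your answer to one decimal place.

Two edge vectors: Loc-1→Loc-2 = (792, -923, -340.5), Loc-1→Loc-3 = (1196, 691, 162.1).
Normal n = (Loc-1→Loc-2) × (Loc-1→Loc-3) = (85667.2, -535621.2, 1651180).
So ∂z/∂x = −n_x/n_z = −0.051882411 and ∂z/∂y = −n_y/n_z = 0.324386923.
Intercept c from Loc-1: 1513.1 + 31011.05 − 1451922.46 = −1419398.31.
At (600979, 4474640): z = −31180.2 + 1451514.7 − 1419398.31 = 936.2 m.

936.2 m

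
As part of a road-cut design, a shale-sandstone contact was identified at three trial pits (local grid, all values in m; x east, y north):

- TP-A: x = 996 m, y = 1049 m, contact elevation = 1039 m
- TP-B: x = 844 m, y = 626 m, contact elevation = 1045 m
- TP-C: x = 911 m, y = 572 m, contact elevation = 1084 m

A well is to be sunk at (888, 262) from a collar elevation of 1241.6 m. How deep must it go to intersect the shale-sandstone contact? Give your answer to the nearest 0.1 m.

Let the plane be z = a·x + b·y + c.
TP-B−TP-A: −152a − 423b = 6;  TP-C−TP-A: −85a − 477b = 45.
Solving gives a = 0.442502, b = −0.173192.
Then c = 1039 − a·996 − b·1049 = 779.95.
At (888, 262): z_contact = 392.94 − 45.38 + 779.95 = 1127.51 m.
Depth below ground = 1241.6 − 1127.51 = 114.1 m.

114.1 m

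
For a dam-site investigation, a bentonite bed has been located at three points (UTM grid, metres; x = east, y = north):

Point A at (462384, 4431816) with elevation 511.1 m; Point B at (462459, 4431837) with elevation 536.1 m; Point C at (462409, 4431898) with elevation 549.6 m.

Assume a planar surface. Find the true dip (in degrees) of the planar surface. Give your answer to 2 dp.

Two edge vectors: Point A→Point B = (75, 21, 25), Point A→Point C = (25, 82, 38.5).
Normal n = (Point A→Point B) × (Point A→Point C) = (-1241.5, -2262.5, 5625).
So ∂z/∂x = −n_x/n_z = 0.22071 and ∂z/∂y = −n_y/n_z = 0.40222.
Gradient magnitude |∇z| = √(a² + b²) = √(0.04871 + 0.16178) = 0.45880.
True dip = arctan(0.45880) = 24.65°, dipping toward SSW (azimuth ≈ 209°).

24.65°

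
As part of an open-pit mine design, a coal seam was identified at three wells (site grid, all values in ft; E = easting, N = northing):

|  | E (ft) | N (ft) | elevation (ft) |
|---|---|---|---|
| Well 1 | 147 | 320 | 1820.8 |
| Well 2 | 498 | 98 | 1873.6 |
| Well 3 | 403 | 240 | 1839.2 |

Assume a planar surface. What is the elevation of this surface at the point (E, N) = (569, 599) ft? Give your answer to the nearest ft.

1750 ft

Two edge vectors: Well 1→Well 2 = (351, -222, 52.8), Well 1→Well 3 = (256, -80, 18.4).
Normal n = (Well 1→Well 2) × (Well 1→Well 3) = (139.2, 7058.4, 28752).
So ∂z/∂E = −n_x/n_z = −0.00484 and ∂z/∂N = −n_y/n_z = −0.24549.
Intercept c from Well 1: 1820.8 + 0.71 + 78.56 = 1900.07.
At (569, 599): z = −2.8 − 147.0 + 1900.07 = 1750.3 ft.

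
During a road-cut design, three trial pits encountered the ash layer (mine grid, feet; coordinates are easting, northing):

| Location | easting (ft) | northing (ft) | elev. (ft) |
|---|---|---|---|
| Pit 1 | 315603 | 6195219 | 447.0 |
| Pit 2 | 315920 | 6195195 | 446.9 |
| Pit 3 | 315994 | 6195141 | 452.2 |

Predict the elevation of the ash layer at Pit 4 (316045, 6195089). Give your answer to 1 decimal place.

Two edge vectors: Pit 1→Pit 2 = (317, -24, -0.1), Pit 1→Pit 3 = (391, -78, 5.2).
Normal n = (Pit 1→Pit 2) × (Pit 1→Pit 3) = (-132.6, -1687.5, -15342).
So ∂z/∂easting = −n_x/n_z = −0.008642941 and ∂z/∂northing = −n_y/n_z = −0.109992178.
Intercept c from Pit 1: 447 + 2727.74 + 681425.63 = 684600.37.
At (316045, 6195089): z = −2731.6 − 681411.3 + 684600.37 = 457.5 ft.

457.5 ft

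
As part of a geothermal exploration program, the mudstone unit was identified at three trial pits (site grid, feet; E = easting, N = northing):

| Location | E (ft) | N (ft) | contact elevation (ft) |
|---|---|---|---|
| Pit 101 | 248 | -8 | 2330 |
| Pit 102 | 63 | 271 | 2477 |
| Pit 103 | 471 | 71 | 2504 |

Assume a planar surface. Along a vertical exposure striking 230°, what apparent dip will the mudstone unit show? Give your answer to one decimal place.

42.4°

Two edge vectors: Pit 101→Pit 102 = (-185, 279, 147), Pit 101→Pit 103 = (223, 79, 174).
Normal n = (Pit 101→Pit 102) × (Pit 101→Pit 103) = (36933, 64971, -76832).
So ∂z/∂E = −n_x/n_z = 0.48070 and ∂z/∂N = −n_y/n_z = 0.84562.
Unit vector along 230° is (sin 230°, cos 230°) = (-0.7660, -0.6428).
Slope in that direction = a·(-0.7660) + b·(-0.6428) = −0.91179.
Apparent dip = arctan|0.91179| = 42.4° (true dip is 44.2°, so apparent ≤ true as expected).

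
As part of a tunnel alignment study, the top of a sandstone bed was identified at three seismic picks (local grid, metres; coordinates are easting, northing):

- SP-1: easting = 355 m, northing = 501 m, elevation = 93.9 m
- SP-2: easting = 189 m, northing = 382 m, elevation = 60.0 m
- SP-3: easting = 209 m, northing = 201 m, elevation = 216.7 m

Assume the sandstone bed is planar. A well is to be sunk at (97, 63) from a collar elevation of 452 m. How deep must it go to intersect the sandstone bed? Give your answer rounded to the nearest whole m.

213 m

Let the plane be z = a·easting + b·northing + c.
SP-2−SP-1: −166a − 119b = −33.9;  SP-3−SP-1: −146a − 300b = 122.8.
Solving gives a = 0.76430, b = −0.78129.
Then c = 93.9 − a·355 − b·501 = 214.00.
At (97, 63): z_contact = 74.1 − 49.2 + 214.00 = 238.9 m.
Depth below ground = 452 − 238.9 = 213 m.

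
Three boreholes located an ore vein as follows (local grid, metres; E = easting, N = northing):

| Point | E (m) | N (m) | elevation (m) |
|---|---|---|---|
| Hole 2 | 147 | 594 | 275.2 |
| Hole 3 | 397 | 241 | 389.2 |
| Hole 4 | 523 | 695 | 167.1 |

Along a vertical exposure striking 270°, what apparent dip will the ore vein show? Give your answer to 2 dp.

9.57°

Two edge vectors: Hole 2→Hole 3 = (250, -353, 114), Hole 2→Hole 4 = (376, 101, -108.1).
Normal n = (Hole 2→Hole 3) × (Hole 2→Hole 4) = (26645.3, 69889, 157978).
So ∂z/∂E = −n_x/n_z = −0.16866 and ∂z/∂N = −n_y/n_z = −0.44240.
Unit vector along 270° is (sin 270°, cos 270°) = (-1.0000, -0.0000).
Slope in that direction = a·(-1.0000) + b·(-0.0000) = 0.16866.
Apparent dip = arctan|0.16866| = 9.57° (true dip is 25.3°, so apparent ≤ true as expected).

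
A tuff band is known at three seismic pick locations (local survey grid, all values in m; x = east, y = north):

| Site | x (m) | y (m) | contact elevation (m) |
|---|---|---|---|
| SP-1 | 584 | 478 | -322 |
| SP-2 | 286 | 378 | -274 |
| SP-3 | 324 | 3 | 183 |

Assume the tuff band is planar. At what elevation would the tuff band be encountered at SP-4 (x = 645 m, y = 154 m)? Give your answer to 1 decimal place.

Two edge vectors: SP-1→SP-2 = (-298, -100, 48), SP-1→SP-3 = (-260, -475, 505).
Normal n = (SP-1→SP-2) × (SP-1→SP-3) = (-27700, 138010, 115550).
So ∂z/∂x = −n_x/n_z = 0.23972 and ∂z/∂y = −n_y/n_z = −1.19437.
Intercept c from SP-1: -322 − 140.00 + 570.91 = 108.91.
At (645, 154): z = 154.6 − 183.9 + 108.91 = 79.6 m.

79.6 m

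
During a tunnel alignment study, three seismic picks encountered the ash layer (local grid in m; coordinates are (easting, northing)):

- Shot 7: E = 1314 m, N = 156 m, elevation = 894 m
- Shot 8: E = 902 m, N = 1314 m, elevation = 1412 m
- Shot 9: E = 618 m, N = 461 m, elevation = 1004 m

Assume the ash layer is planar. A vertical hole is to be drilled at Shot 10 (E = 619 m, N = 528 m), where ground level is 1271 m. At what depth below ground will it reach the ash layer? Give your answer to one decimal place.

Let the plane be z = a·E + b·N + c.
Shot 8−Shot 7: −412a + 1158b = 518;  Shot 9−Shot 7: −696a + 305b = 110.
Solving gives a = 0.044994, b = 0.463331.
Then c = 894 − a·1314 − b·156 = 762.60.
At (619, 528): z_contact = 27.85 + 244.64 + 762.60 = 1035.09 m.
Depth below ground = 1271 − 1035.09 = 235.9 m.

235.9 m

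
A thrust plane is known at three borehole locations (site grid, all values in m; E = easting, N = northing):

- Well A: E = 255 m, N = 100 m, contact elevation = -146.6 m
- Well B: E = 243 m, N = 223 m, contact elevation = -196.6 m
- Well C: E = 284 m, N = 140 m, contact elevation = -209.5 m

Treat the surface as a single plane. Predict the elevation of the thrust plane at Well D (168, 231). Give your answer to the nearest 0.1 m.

-94.6 m

Two edge vectors: Well A→Well B = (-12, 123, -50), Well A→Well C = (29, 40, -62.9).
Normal n = (Well A→Well B) × (Well A→Well C) = (-5736.7, -2204.8, -4047).
So ∂z/∂E = −n_x/n_z = −1.41752 and ∂z/∂N = −n_y/n_z = −0.54480.
Intercept c from Well A: -146.6 + 361.47 + 54.48 = 269.35.
At (168, 231): z = −238.1 − 125.8 + 269.35 = -94.6 m.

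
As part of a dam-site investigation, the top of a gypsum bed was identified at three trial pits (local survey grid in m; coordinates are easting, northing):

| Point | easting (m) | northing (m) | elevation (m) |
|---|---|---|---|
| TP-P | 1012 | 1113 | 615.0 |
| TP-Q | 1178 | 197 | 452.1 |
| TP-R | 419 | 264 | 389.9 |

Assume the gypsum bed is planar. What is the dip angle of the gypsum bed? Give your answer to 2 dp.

12.38°

Let the plane be z = a·easting + b·northing + c.
TP-Q−TP-P: 166a − 916b = −162.9;  TP-R−TP-P: −593a − 849b = −225.1.
Solving gives a = 0.09924, b = 0.19582.
Gradient magnitude |∇z| = √(a² + b²) = √(0.00985 + 0.03835) = 0.21953.
True dip = arctan(0.21953) = 12.38°, dipping toward SSW (azimuth ≈ 207°).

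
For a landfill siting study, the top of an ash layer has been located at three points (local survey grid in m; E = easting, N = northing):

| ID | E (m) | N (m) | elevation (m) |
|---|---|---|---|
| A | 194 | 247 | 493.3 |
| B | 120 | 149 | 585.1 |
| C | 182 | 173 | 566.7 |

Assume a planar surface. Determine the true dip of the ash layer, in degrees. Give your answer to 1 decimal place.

45.3°

Let the plane be z = a·E + b·N + c.
B−A: −74a − 98b = 91.8;  C−A: −12a − 74b = 73.4.
Solving gives a = 0.09302, b = −1.00698.
Gradient magnitude |∇z| = √(a² + b²) = √(0.00865 + 1.01400) = 1.01126.
True dip = arctan(1.01126) = 45.3°, dipping toward N (azimuth ≈ 355°).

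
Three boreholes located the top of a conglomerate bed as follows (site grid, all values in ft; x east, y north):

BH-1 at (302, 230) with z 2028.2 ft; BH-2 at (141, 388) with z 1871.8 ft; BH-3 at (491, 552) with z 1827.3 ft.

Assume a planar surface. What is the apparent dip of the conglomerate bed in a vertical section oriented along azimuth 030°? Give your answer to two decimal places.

28.47°

Two edge vectors: BH-1→BH-2 = (-161, 158, -156.4), BH-1→BH-3 = (189, 322, -200.9).
Normal n = (BH-1→BH-2) × (BH-1→BH-3) = (18618.6, -61904.5, -81704).
So ∂z/∂x = −n_x/n_z = 0.22788 and ∂z/∂y = −n_y/n_z = −0.75767.
Unit vector along 030° is (sin 30°, cos 30°) = (0.5000, 0.8660).
Slope in that direction = a·(0.5000) + b·(0.8660) = −0.54222.
Apparent dip = arctan|0.54222| = 28.47° (true dip is 38.4°, so apparent ≤ true as expected).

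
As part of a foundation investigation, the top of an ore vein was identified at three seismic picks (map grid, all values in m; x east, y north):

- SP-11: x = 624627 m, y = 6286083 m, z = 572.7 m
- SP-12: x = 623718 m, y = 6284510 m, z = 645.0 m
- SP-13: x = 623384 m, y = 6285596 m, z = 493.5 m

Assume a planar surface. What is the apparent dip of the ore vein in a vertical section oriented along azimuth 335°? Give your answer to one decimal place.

8.1°

Two edge vectors: SP-11→SP-12 = (-909, -1573, 72.3), SP-11→SP-13 = (-1243, -487, -79.2).
Normal n = (SP-11→SP-12) × (SP-11→SP-13) = (159791.7, -161861.7, -1512556).
So ∂z/∂x = −n_x/n_z = 0.10564 and ∂z/∂y = −n_y/n_z = −0.10701.
Unit vector along 335° is (sin 335°, cos 335°) = (-0.4226, 0.9063).
Slope in that direction = a·(-0.4226) + b·(0.9063) = −0.14163.
Apparent dip = arctan|0.14163| = 8.1° (true dip is 8.6°, so apparent ≤ true as expected).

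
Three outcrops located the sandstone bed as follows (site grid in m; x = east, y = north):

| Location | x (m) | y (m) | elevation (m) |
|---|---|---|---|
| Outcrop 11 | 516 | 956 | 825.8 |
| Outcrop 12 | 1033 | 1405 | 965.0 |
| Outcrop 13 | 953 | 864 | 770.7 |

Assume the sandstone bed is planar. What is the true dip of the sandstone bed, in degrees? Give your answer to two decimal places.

Let the plane be z = a·x + b·y + c.
Outcrop 12−Outcrop 11: 517a + 449b = 139.2;  Outcrop 13−Outcrop 11: 437a − 92b = −55.1.
Solving gives a = −0.04895, b = 0.36639.
Gradient magnitude |∇z| = √(a² + b²) = √(0.00240 + 0.13424) = 0.36964.
True dip = arctan(0.36964) = 20.29°, dipping toward S (azimuth ≈ 172°).

20.29°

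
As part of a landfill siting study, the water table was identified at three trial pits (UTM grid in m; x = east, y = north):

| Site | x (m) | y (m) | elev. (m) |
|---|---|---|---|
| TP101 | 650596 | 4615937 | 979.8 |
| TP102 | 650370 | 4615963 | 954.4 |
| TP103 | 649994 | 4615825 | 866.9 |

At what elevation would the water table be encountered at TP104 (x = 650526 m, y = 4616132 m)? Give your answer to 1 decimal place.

1018.6 m

Two edge vectors: TP101→TP102 = (-226, 26, -25.4), TP101→TP103 = (-602, -112, -112.9).
Normal n = (TP101→TP102) × (TP101→TP103) = (-5780.2, -10224.6, 40964).
So ∂z/∂x = −n_x/n_z = 0.141104384 and ∂z/∂y = −n_y/n_z = 0.249599648.
Intercept c from TP101: 979.8 − 91801.95 − 1152136.25 = −1242958.40.
At (650526, 4616132): z = 91792.1 + 1152184.9 − 1242958.40 = 1018.6 m.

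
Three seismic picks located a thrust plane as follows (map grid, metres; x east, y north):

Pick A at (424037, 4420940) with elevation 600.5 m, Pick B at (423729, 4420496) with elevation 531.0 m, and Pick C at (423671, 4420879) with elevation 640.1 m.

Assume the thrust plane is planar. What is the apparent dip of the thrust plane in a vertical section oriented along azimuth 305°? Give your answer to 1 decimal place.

Let the plane be z = a·x + b·y + c.
Pick B−Pick A: −308a − 444b = −69.5;  Pick C−Pick A: −366a − 61b = 39.6.
Solving gives a = −0.15184, b = 0.26186.
Unit vector along 305° is (sin 305°, cos 305°) = (-0.8192, 0.5736).
Slope in that direction = a·(-0.8192) + b·(0.5736) = 0.27458.
Apparent dip = arctan|0.27458| = 15.4° (true dip is 16.8°, so apparent ≤ true as expected).

15.4°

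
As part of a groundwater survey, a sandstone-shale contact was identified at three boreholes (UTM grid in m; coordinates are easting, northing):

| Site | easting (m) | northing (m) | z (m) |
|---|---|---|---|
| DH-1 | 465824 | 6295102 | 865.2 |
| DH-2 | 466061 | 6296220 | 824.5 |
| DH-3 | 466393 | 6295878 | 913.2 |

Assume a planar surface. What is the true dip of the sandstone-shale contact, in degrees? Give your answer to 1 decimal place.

Let the plane be z = a·easting + b·northing + c.
DH-2−DH-1: 237a + 1118b = −40.7;  DH-3−DH-1: 569a + 776b = 48.
Solving gives a = 0.18850, b = −0.07636.
Gradient magnitude |∇z| = √(a² + b²) = √(0.03553 + 0.00583) = 0.20338.
True dip = arctan(0.20338) = 11.5°, dipping toward WNW (azimuth ≈ 292°).

11.5°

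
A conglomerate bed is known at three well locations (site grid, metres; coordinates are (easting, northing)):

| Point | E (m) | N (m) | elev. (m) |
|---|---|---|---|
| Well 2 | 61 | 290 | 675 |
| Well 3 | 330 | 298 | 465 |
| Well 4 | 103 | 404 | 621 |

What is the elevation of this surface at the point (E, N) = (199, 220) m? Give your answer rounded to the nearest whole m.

Let the plane be z = a·E + b·N + c.
Well 3−Well 2: 269a + 8b = −210;  Well 4−Well 2: 42a + 114b = −54.
Solving gives a = −0.77507, b = −0.18813.
Then c = 675 − a·61 − b·290 = 776.84.
At (199, 220): z = −154.2 − 41.4 + 776.84 = 581.2 m.

581 m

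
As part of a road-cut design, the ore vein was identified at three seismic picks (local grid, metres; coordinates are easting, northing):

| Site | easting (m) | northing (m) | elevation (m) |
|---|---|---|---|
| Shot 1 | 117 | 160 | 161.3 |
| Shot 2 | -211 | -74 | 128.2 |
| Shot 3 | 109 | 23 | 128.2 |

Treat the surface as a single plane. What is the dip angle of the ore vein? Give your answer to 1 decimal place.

Let the plane be z = a·easting + b·northing + c.
Shot 2−Shot 1: −328a − 234b = −33.1;  Shot 3−Shot 1: −8a − 137b = −33.1.
Solving gives a = −0.07456, b = 0.24596.
Gradient magnitude |∇z| = √(a² + b²) = √(0.00556 + 0.06050) = 0.25701.
True dip = arctan(0.25701) = 14.4°, dipping toward SSE (azimuth ≈ 163°).

14.4°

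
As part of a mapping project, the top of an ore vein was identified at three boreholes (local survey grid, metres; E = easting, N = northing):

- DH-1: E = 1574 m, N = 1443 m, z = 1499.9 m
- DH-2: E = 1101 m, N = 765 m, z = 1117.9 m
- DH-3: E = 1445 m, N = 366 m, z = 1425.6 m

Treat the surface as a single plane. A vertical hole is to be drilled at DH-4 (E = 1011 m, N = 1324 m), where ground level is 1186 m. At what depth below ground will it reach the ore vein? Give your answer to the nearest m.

Two edge vectors: DH-1→DH-2 = (-473, -678, -382), DH-1→DH-3 = (-129, -1077, -74.3).
Normal n = (DH-1→DH-2) × (DH-1→DH-3) = (-361038.6, 14134.1, 421959).
So ∂z/∂E = −n_x/n_z = 0.85562 and ∂z/∂N = −n_y/n_z = −0.03350.
Intercept c from DH-1: 1499.9 − 1346.75 + 48.34 = 201.48.
At (1011, 1324): z_contact = 865.0 − 44.3 + 201.48 = 1022.2 m.
Depth below ground = 1186 − 1022.2 = 164 m.

164 m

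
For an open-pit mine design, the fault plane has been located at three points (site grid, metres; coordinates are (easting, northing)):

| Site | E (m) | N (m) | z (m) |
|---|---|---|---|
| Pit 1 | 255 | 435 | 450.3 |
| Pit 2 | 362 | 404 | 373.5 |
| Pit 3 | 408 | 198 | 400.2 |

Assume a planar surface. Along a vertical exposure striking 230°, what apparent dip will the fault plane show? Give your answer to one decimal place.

Two edge vectors: Pit 1→Pit 2 = (107, -31, -76.8), Pit 1→Pit 3 = (153, -237, -50.1).
Normal n = (Pit 1→Pit 2) × (Pit 1→Pit 3) = (-16648.5, -6389.7, -20616).
So ∂z/∂E = −n_x/n_z = −0.80755 and ∂z/∂N = −n_y/n_z = −0.30994.
Unit vector along 230° is (sin 230°, cos 230°) = (-0.7660, -0.6428).
Slope in that direction = a·(-0.7660) + b·(-0.6428) = 0.81785.
Apparent dip = arctan|0.81785| = 39.3° (true dip is 40.9°, so apparent ≤ true as expected).

39.3°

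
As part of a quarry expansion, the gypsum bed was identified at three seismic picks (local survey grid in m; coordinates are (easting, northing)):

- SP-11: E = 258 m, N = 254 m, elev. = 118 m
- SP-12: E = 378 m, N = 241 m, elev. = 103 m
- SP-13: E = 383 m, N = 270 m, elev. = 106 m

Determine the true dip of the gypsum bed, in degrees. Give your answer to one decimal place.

9.4°

Two edge vectors: SP-11→SP-12 = (120, -13, -15), SP-11→SP-13 = (125, 16, -12).
Normal n = (SP-11→SP-12) × (SP-11→SP-13) = (396, -435, 3545).
So ∂z/∂E = −n_x/n_z = −0.11171 and ∂z/∂N = −n_y/n_z = 0.12271.
Gradient magnitude |∇z| = √(a² + b²) = √(0.01248 + 0.01506) = 0.16594.
True dip = arctan(0.16594) = 9.4°, dipping toward SE (azimuth ≈ 138°).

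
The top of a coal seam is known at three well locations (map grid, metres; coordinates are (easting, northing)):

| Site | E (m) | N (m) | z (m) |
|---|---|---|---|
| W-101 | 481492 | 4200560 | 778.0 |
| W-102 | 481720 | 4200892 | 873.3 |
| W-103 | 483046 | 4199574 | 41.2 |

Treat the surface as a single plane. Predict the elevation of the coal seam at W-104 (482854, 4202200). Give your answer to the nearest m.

Let the plane be z = a·E + b·N + c.
W-102−W-101: 228a + 332b = 95.3;  W-103−W-101: 1554a − 986b = −736.8.
Solving gives a = −0.20338123, b = 0.42671964.
Then c = 778 − a·481492 − b·4200560 = −1693757.02.
At (482854, 4202200): z = −98203.4 + 1793161.3 − 1693757.02 = 1200.8 m.

1201 m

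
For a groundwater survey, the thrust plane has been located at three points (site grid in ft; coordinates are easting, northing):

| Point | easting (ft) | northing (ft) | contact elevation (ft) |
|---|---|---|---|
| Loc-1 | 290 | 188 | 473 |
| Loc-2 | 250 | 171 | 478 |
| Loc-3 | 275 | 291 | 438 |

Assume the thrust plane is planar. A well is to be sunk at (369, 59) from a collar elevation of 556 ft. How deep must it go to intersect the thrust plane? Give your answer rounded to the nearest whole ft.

Two edge vectors: Loc-1→Loc-2 = (-40, -17, 5), Loc-1→Loc-3 = (-15, 103, -35).
Normal n = (Loc-1→Loc-2) × (Loc-1→Loc-3) = (80, -1475, -4375).
So ∂z/∂easting = −n_x/n_z = 0.01829 and ∂z/∂northing = −n_y/n_z = −0.33714.
Intercept c from Loc-1: 473 − 5.30 + 63.38 = 531.08.
At (369, 59): z_contact = 6.7 − 19.9 + 531.08 = 517.9 ft.
Depth below ground = 556 − 517.9 = 38 ft.

38 ft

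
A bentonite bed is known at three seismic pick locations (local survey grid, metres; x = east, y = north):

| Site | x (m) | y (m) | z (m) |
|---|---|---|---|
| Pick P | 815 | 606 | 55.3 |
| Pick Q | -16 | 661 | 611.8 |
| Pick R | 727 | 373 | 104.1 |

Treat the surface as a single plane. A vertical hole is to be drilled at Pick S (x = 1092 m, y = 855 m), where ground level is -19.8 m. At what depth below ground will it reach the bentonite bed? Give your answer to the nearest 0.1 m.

Let the plane be z = a·x + b·y + c.
Pick Q−Pick P: −831a + 55b = 556.5;  Pick R−Pick P: −88a − 233b = 48.8.
Solving gives a = −0.666867, b = 0.042422.
Then c = 55.3 − a·815 − b·606 = 573.09.
At (1092, 855): z_contact = −728.22 + 36.27 + 573.09 = -118.86 m.
Depth below ground = -19.8 − (-118.86) = 99.1 m.

99.1 m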